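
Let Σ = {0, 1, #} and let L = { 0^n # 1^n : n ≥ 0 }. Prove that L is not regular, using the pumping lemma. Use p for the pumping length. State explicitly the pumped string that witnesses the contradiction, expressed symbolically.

0^{p+k} # 1^p

Toward a contradiction, assume L is regular with pumping length p.
Take w = 0^p # 1^p ∈ L with |w| = 2p+1 ≥ p.
Write w = xyz as guaranteed by the lemma, with |xy| ≤ p and |y| ≥ 1.
Since the first p symbols of w are all 0's and |xy| ≤ p, y lies entirely in the leading 0-block: y = 0^k for some k with 1 ≤ k ≤ p.
Pump with i = 2: xy^2z = 0^{p+k} # 1^p, which would require p+k = p. But k ≥ 1, so xy^2z ∉ L.
This contradicts the pumping lemma, so L is not regular.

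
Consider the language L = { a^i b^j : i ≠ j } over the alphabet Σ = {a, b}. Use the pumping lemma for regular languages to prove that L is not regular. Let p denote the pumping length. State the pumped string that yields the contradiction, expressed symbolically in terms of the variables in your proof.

Assume L is regular; let p be its pumping constant.
Choose w = a^p b^{p+p!}. Since p ≠ p+p!, w ∈ L; and |w| ≥ p.
The pumping lemma gives a decomposition w = xyz where |xy| ≤ p and y is nonempty.
Since the first p symbols of w are all a's and |xy| ≤ p, y lies entirely in the leading a-block: y = a^k for some k with 1 ≤ k ≤ p.
Since 1 ≤ k ≤ p, k divides p!; set t = 1 + p!/k. Then xy^t z has p + (p!/k)·k = p + p! copies of a. Now the a-count equals the b-count, so i ≠ j fails. So xy^t z = a^{p+p!} b^{p+p!} ∉ L.
This contradicts the pumping lemma, so L is not regular.

a^{p+p!} b^{p+p!}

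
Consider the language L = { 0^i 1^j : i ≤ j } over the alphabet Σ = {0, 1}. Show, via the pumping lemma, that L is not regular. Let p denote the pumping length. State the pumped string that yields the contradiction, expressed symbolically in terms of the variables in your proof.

0^{p+k} 1^p

Assume L is regular. Let p be the pumping length given by the pumping lemma.
Choose w = 0^p 1^p ∈ L, with |w| = 2p ≥ p.
The pumping lemma gives a decomposition w = xyz where |xy| ≤ p and |y| ≥ 1.
Because |xy| ≤ p and w begins with p copies of 0, we have y = 0^k with 1 ≤ k ≤ p.
Consider xy^2z = 0^{p+k} 1^p. Since k ≥ 1, the 0-count p+k exceeds the 1-count p, so i ≤ j fails; thus xy^2z ∉ L.
Contradiction. Therefore L is not regular.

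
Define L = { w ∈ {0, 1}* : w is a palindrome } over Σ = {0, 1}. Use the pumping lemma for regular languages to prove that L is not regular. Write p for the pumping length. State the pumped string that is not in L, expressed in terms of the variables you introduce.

Assume L is regular. Let p be the pumping length given by the pumping lemma.
Take w = 0^p 1 0^p, a palindrome of length 2p+1 ≥ p.
Write w = xyz as guaranteed by the lemma, with |xy| ≤ p and |y| > 0.
The first p characters of w are 0's, so xy (and hence y) consists only of 0's. Write y = 0^k, 1 ≤ k ≤ p.
Pump with i = 2: xy^2z = 0^{p+k} 1 0^p. Its reverse is 0^p 1 0^{p+k}, which differs from xy^2z since k ≥ 1. So xy^2z is not a palindrome and xy^2z ∉ L.
This is a contradiction; hence L is not regular.

0^{p+k} 1 0^p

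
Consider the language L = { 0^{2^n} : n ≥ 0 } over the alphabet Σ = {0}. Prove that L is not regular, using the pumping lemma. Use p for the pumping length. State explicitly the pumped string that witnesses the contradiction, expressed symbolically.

Assume L is regular; let p be its pumping constant.
Take w = 0^{2^p} ∈ L with |w| = 2^p ≥ p.
The pumping lemma gives a decomposition w = xyz where |xy| ≤ p and y is nonempty.
Then y = 0^k for some k with 1 ≤ k ≤ p.
Pump with i = 2: xy^2z = 0^{2^p+k}. Since 1 ≤ k ≤ p < 2^p, we have 2^p < 2^p+k < 2^{p+1}, so 2^p+k is not a power of 2. So xy^2z ∉ L.
This is a contradiction; hence L is not regular.

0^{2^p+k}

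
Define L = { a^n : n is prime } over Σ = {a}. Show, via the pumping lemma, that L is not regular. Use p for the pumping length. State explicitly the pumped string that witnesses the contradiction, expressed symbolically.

Assume L is regular; let p be its pumping constant.
Let q be a prime with q ≥ p+2 (infinitely many primes exist), and take w = a^q ∈ L with |w| = q ≥ p.
Write w = xyz as guaranteed by the lemma, with |xy| ≤ p and |y| > 0.
Then y = a^k for some k with 1 ≤ k ≤ p.
Since 1 ≤ k ≤ p, |xz| = q-k. Pump with i = q+1: |xy^{q+1}z| = (q-k)+(q+1)k = q+qk = q(1+k), which is composite (both factors ≥ 2). So xy^{q+1}z = a^{q(1+k)} ∉ L.
This is a contradiction; hence L is not regular.

a^{q(1+k)}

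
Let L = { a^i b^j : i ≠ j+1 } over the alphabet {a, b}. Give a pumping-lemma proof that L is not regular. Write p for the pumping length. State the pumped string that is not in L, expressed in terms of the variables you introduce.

a^{p+p!} b^{p+p!-1}

Assume L is regular; let p be its pumping constant.
Choose w = a^p b^{p+p!-1}. Since p ≠ (p+p!-1)+1 = p+p!, w ∈ L; and |w| ≥ p.
Write w = xyz as guaranteed by the lemma, with |xy| ≤ p and |y| ≥ 1.
Because |xy| ≤ p and w begins with p copies of a, we have y = a^k with 1 ≤ k ≤ p.
Since 1 ≤ k ≤ p, k divides p!; set t = 1 + p!/k. Then xy^t z has p + (p!/k)·k = p + p! copies of a. Now the a-count is p+p! and (b-count)+1 = (p+p!-1)+1 = p+p!, so i ≠ j+1 fails. So xy^t z = a^{p+p!} b^{p+p!-1} ∉ L.
This is a contradiction; hence L is not regular.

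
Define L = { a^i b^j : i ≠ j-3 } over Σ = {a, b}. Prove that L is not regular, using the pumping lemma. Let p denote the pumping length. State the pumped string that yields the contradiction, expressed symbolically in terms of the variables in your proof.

a^{p+p!} b^{p+p!+3}

Assume L is regular; let p be its pumping constant.
Choose w = a^p b^{p+p!+3}. Since p ≠ (p+p!+3)-3 = p+p!, w ∈ L; and |w| ≥ p.
The pumping lemma gives a decomposition w = xyz where |xy| ≤ p and |y| ≥ 1.
Since the first p symbols of w are all a's and |xy| ≤ p, y lies entirely in the leading a-block: y = a^k for some k with 1 ≤ k ≤ p.
Since 1 ≤ k ≤ p, k divides p!; set t = 1 + p!/k. Then xy^t z has p + (p!/k)·k = p + p! copies of a. Now the a-count is p+p! and (b-count)-3 = (p+p!+3)-3 = p+p!, so i ≠ j-3 fails. So xy^t z = a^{p+p!} b^{p+p!+3} ∉ L.
This is a contradiction; hence L is not regular.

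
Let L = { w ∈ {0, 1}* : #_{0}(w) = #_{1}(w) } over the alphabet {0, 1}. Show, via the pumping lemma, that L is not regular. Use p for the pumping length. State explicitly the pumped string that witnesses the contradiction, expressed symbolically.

Suppose for contradiction that L is regular, and let p be the pumping length.
Choose w = 0^p 1^p ∈ L with |w| = 2p ≥ p.
Write w = xyz as guaranteed by the lemma, with |xy| ≤ p and |y| > 0.
The first p characters of w are 0's, so xy (and hence y) consists only of 0's. Write y = 0^k, 1 ≤ k ≤ p.
Pump with i = 2: xy^2z = 0^{p+k} 1^p has p+k occurrences of 0 but only p of 1. Since k ≥ 1 the counts differ, so xy^2z ∉ L.
Contradiction. Therefore L is not regular.

0^{p+k} 1^p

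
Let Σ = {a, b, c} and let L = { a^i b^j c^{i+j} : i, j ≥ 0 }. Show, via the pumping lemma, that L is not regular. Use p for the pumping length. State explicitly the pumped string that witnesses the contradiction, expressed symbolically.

Suppose for contradiction that L is regular, and let p be the pumping length.
Take w = a^p b^p c^{2p} ∈ L (with i=j=p, i+j=2p), |w| = 4p ≥ p.
Write w = xyz as guaranteed by the lemma, with |xy| ≤ p and y is nonempty.
Since the first p symbols of w are all a's and |xy| ≤ p, y lies entirely in the leading a-block: y = a^k for some k with 1 ≤ k ≤ p.
Consider xy^2z = a^{p+k} b^p c^{2p}. Now the a- and b-counts sum to 2p+k, but the c-count is 2p ≠ 2p+k. So xy^2z ∉ L.
This is a contradiction; hence L is not regular.

a^{p+k} b^p c^{2p}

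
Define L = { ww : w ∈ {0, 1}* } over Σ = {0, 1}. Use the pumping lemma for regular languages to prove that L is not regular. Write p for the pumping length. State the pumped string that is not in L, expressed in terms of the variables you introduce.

0^{p+k} 1^p 0^p 1^p

Assume L is regular; let p be its pumping constant.
Take w = 0^p 1^p 0^p 1^p = uu where u = 0^p1^p; then w ∈ L and |w| = 4p ≥ p.
By the pumping lemma, w = xyz with |xy| ≤ p and |y| ≥ 1.
Because |xy| ≤ p and w begins with p copies of 0, we have y = 0^k with 1 ≤ k ≤ p.
Pump with i = 2: xy^2z = 0^{p+k} 1^p 0^p 1^p, of length 4p+k. Suppose this equals vv. The string starts with 0 and ends with 1, so v does too; thus the boundary between the two copies of v is a 1→0 transition. There is exactly one such transition, at position 2p+k, so |v| = 2p+k and |vv| = 4p+2k ≠ 4p+k since k ≥ 1. So xy^2z ∉ L.
This contradicts the pumping lemma, so L is not regular.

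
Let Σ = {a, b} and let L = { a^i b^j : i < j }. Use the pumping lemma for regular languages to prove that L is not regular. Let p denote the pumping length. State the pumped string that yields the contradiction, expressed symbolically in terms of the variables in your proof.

Suppose for contradiction that L is regular, and let p be the pumping length.
Choose w = a^p b^{p+1} ∈ L, with |w| = 2p+1 ≥ p.
The pumping lemma gives a decomposition w = xyz where |xy| ≤ p and |y| ≥ 1.
The first p characters of w are a's, so xy (and hence y) consists only of a's. Write y = a^k, 1 ≤ k ≤ p.
Consider xy^2z = a^{p+k} b^{p+1}. Since k ≥ 1, the a-count p+k is at least p+1, so i < j fails; thus xy^2z ∉ L.
This contradicts the pumping lemma, so L is not regular.

a^{p+k} b^{p+1}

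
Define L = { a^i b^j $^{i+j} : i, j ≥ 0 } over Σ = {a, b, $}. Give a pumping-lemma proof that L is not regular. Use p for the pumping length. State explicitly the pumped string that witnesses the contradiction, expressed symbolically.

Assume L is regular; let p be its pumping constant.
Take w = a^p b^p $^{2p} ∈ L (with i=j=p, i+j=2p), |w| = 4p ≥ p.
Write w = xyz as guaranteed by the lemma, with |xy| ≤ p and |y| ≥ 1.
The first p characters of w are a's, so xy (and hence y) consists only of a's. Write y = a^k, 1 ≤ k ≤ p.
Consider xy^2z = a^{p+k} b^p $^{2p}. Now the a- and b-counts sum to 2p+k, but the $-count is 2p ≠ 2p+k. So xy^2z ∉ L.
This contradicts the pumping lemma, so L is not regular.

a^{p+k} b^p $^{2p}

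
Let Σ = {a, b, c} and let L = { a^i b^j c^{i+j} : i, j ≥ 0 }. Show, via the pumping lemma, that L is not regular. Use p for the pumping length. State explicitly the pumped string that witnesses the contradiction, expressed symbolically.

Toward a contradiction, assume L is regular with pumping length p.
Take w = a^p b^p c^{2p} ∈ L (with i=j=p, i+j=2p), |w| = 4p ≥ p.
The pumping lemma gives a decomposition w = xyz where |xy| ≤ p and |y| ≥ 1.
Because |xy| ≤ p and w begins with p copies of a, we have y = a^k with 1 ≤ k ≤ p.
Consider xy^2z = a^{p+k} b^p c^{2p}. Now the a- and b-counts sum to 2p+k, but the c-count is 2p ≠ 2p+k. So xy^2z ∉ L.
This contradicts the pumping lemma, so L is not regular.

a^{p+k} b^p c^{2p}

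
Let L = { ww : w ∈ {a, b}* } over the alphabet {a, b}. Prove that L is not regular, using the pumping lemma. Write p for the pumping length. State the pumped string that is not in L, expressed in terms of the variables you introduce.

a^{p+k} b^p a^p b^p

Toward a contradiction, assume L is regular with pumping length p.
Take w = a^p b^p a^p b^p = uu where u = a^pb^p; then w ∈ L and |w| = 4p ≥ p.
Write w = xyz as guaranteed by the lemma, with |xy| ≤ p and y is nonempty.
The first p characters of w are a's, so xy (and hence y) consists only of a's. Write y = a^k, 1 ≤ k ≤ p.
Pump with i = 2: xy^2z = a^{p+k} b^p a^p b^p, of length 4p+k. Suppose this equals vv. The string starts with a and ends with b, so v does too; thus the boundary between the two copies of v is a b→a transition. There is exactly one such transition, at position 2p+k, so |v| = 2p+k and |vv| = 4p+2k ≠ 4p+k since k ≥ 1. So xy^2z ∉ L.
This is a contradiction; hence L is not regular.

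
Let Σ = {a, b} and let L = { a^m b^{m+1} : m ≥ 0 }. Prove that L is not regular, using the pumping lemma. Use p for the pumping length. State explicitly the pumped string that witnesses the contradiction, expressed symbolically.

a^{p+k} b^{p+1}

Toward a contradiction, assume L is regular with pumping length p.
Choose w = a^p b^{p+1}, which is in L with |w| = 2p+1 ≥ p.
By the pumping lemma, w = xyz with |xy| ≤ p and |y| ≥ 1.
Because |xy| ≤ p and w begins with p copies of a, we have y = a^k with 1 ≤ k ≤ p.
Pump with i = 2: xy^2z = a^{p+k} b^{p+1}. For this to lie in L we would need p+1 = (p+k)+1, which forces k = 0. But k ≥ 1, so xy^2z ∉ L.
Contradiction. Therefore L is not regular.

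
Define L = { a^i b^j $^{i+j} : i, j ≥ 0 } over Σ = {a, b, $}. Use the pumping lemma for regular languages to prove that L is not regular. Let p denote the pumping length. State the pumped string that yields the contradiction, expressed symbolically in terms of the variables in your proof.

a^{p+k} b^p $^{2p}

Toward a contradiction, assume L is regular with pumping length p.
Take w = a^p b^p $^{2p} ∈ L (with i=j=p, i+j=2p), |w| = 4p ≥ p.
The pumping lemma gives a decomposition w = xyz where |xy| ≤ p and |y| > 0.
Because |xy| ≤ p and w begins with p copies of a, we have y = a^k with 1 ≤ k ≤ p.
Consider xy^2z = a^{p+k} b^p $^{2p}. Now the a- and b-counts sum to 2p+k, but the $-count is 2p ≠ 2p+k. So xy^2z ∉ L.
This is a contradiction; hence L is not regular.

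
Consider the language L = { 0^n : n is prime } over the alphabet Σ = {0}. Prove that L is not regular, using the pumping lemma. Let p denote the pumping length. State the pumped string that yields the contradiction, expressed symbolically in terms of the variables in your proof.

Assume L is regular; let p be its pumping constant.
Let q be a prime with q ≥ p+2 (infinitely many primes exist), and take w = 0^q ∈ L with |w| = q ≥ p.
By the pumping lemma, w = xyz with |xy| ≤ p and |y| > 0.
Then y = 0^k for some k with 1 ≤ k ≤ p.
Since 1 ≤ k ≤ p, |xz| = q-k. Pump with i = q+1: |xy^{q+1}z| = (q-k)+(q+1)k = q+qk = q(1+k), which is composite (both factors ≥ 2). So xy^{q+1}z = 0^{q(1+k)} ∉ L.
This contradicts the pumping lemma, so L is not regular.

0^{q(1+k)}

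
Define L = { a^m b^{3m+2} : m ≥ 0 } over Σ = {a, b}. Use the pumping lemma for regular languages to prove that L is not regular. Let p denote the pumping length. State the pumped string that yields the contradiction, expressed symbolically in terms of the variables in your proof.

Toward a contradiction, assume L is regular with pumping length p.
Let w = a^p b^{3p+2} ∈ L; note |w| = 4p+2 ≥ p.
Write w = xyz as guaranteed by the lemma, with |xy| ≤ p and |y| > 0.
Since the first p symbols of w are all a's and |xy| ≤ p, y lies entirely in the leading a-block: y = a^k for some k with 1 ≤ k ≤ p.
Pump with i = 2: xy^2z = a^{p+k} b^{3p+2}. For this to lie in L we would need 3p+2 = 3(p+k)+2, which forces k = 0. But k ≥ 1, so xy^2z ∉ L.
This contradicts the pumping lemma, so L is not regular.

a^{p+k} b^{3p+2}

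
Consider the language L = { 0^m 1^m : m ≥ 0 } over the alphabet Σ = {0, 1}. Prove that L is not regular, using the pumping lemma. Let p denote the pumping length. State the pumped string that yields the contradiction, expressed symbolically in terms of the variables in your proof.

Assume L is regular; let p be its pumping constant.
Let w = 0^p 1^p ∈ L; note |w| = 2p ≥ p.
The pumping lemma gives a decomposition w = xyz where |xy| ≤ p and y is nonempty.
Since the first p symbols of w are all 0's and |xy| ≤ p, y lies entirely in the leading 0-block: y = 0^k for some k with 1 ≤ k ≤ p.
Pump with i = 2: xy^2z = 0^{p+k} 1^p. For this to lie in L we would need p = p+k, which forces k = 0. But k ≥ 1, so xy^2z ∉ L.
This contradicts the pumping lemma, so L is not regular.

0^{p+k} 1^p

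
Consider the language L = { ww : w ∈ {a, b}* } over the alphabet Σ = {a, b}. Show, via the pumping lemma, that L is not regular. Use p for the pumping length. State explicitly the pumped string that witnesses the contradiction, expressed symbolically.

Assume L is regular. Let p be the pumping length given by the pumping lemma.
Take w = a^p b^p a^p b^p = uu where u = a^pb^p; then w ∈ L and |w| = 4p ≥ p.
Write w = xyz as guaranteed by the lemma, with |xy| ≤ p and |y| ≥ 1.
Since the first p symbols of w are all a's and |xy| ≤ p, y lies entirely in the leading a-block: y = a^k for some k with 1 ≤ k ≤ p.
Pump with i = 2: xy^2z = a^{p+k} b^p a^p b^p, of length 4p+k. Suppose this equals vv. The string starts with a and ends with b, so v does too; thus the boundary between the two copies of v is a b→a transition. There is exactly one such transition, at position 2p+k, so |v| = 2p+k and |vv| = 4p+2k ≠ 4p+k since k ≥ 1. So xy^2z ∉ L.
This contradicts the pumping lemma, so L is not regular.

a^{p+k} b^p a^p b^p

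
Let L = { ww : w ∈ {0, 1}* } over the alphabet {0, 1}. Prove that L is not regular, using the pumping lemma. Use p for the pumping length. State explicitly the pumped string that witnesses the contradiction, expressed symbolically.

Toward a contradiction, assume L is regular with pumping length p.
Take w = 0^p 1^p 0^p 1^p = uu where u = 0^p1^p; then w ∈ L and |w| = 4p ≥ p.
By the pumping lemma, w = xyz with |xy| ≤ p and |y| > 0.
Because |xy| ≤ p and w begins with p copies of 0, we have y = 0^k with 1 ≤ k ≤ p.
Pump with i = 2: xy^2z = 0^{p+k} 1^p 0^p 1^p, of length 4p+k. Suppose this equals vv. The string starts with 0 and ends with 1, so v does too; thus the boundary between the two copies of v is a 1→0 transition. There is exactly one such transition, at position 2p+k, so |v| = 2p+k and |vv| = 4p+2k ≠ 4p+k since k ≥ 1. So xy^2z ∉ L.
This is a contradiction; hence L is not regular.

0^{p+k} 1^p 0^p 1^p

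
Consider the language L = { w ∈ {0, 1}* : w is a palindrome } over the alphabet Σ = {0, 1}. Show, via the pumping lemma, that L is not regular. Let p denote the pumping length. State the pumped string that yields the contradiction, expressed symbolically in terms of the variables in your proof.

Assume L is regular. Let p be the pumping length given by the pumping lemma.
Take w = 0^p 1 0^p, a palindrome of length 2p+1 ≥ p.
By the pumping lemma, w = xyz with |xy| ≤ p and y is nonempty.
Since the first p symbols of w are all 0's and |xy| ≤ p, y lies entirely in the leading 0-block: y = 0^k for some k with 1 ≤ k ≤ p.
Pump with i = 2: xy^2z = 0^{p+k} 1 0^p. Its reverse is 0^p 1 0^{p+k}, which differs from xy^2z since k ≥ 1. So xy^2z is not a palindrome and xy^2z ∉ L.
This is a contradiction; hence L is not regular.

0^{p+k} 1 0^p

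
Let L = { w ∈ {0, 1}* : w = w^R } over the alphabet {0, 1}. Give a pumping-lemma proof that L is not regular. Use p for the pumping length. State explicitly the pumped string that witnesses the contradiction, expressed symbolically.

Assume L is regular; let p be its pumping constant.
Take w = 0^p 1 0^p, a palindrome of length 2p+1 ≥ p.
Write w = xyz as guaranteed by the lemma, with |xy| ≤ p and y is nonempty.
The first p characters of w are 0's, so xy (and hence y) consists only of 0's. Write y = 0^k, 1 ≤ k ≤ p.
Pump with i = 2: xy^2z = 0^{p+k} 1 0^p. Its reverse is 0^p 1 0^{p+k}, which differs from xy^2z since k ≥ 1. So xy^2z is not a palindrome and xy^2z ∉ L.
Contradiction. Therefore L is not regular.

0^{p+k} 1 0^p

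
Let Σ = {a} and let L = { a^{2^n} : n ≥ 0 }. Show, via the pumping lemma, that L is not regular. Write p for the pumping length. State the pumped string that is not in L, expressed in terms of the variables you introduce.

Assume L is regular. Let p be the pumping length given by the pumping lemma.
Take w = a^{2^p} ∈ L with |w| = 2^p ≥ p.
Write w = xyz as guaranteed by the lemma, with |xy| ≤ p and |y| ≥ 1.
Then y = a^k for some k with 1 ≤ k ≤ p.
Pump with i = 2: xy^2z = a^{2^p+k}. Since 1 ≤ k ≤ p < 2^p, we have 2^p < 2^p+k < 2^{p+1}, so 2^p+k is not a power of 2. So xy^2z ∉ L.
This is a contradiction; hence L is not regular.

a^{2^p+k}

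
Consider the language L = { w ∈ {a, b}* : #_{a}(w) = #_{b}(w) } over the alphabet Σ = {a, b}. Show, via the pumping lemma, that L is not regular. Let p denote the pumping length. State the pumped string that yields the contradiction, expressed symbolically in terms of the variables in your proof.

Assume L is regular. Let p be the pumping length given by the pumping lemma.
Choose w = a^p b^p ∈ L with |w| = 2p ≥ p.
The pumping lemma gives a decomposition w = xyz where |xy| ≤ p and |y| > 0.
The first p characters of w are a's, so xy (and hence y) consists only of a's. Write y = a^k, 1 ≤ k ≤ p.
Pump with i = 2: xy^2z = a^{p+k} b^p has p+k occurrences of a but only p of b. Since k ≥ 1 the counts differ, so xy^2z ∉ L.
This is a contradiction; hence L is not regular.

a^{p+k} b^p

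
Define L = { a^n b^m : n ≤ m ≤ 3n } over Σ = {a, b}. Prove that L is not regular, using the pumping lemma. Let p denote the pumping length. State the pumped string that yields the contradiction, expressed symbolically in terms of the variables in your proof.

a^{p+k} b^p

Assume L is regular. Let p be the pumping length given by the pumping lemma.
Take w = a^p b^p ∈ L (since p ≤ p ≤ 3p), with |w| = 2p ≥ p.
By the pumping lemma, w = xyz with |xy| ≤ p and |y| ≥ 1.
The first p characters of w are a's, so xy (and hence y) consists only of a's. Write y = a^k, 1 ≤ k ≤ p.
Pump with i = 2: xy^2z = a^{p+k} b^p. Now n = p+k > p = m, so the condition n ≤ m fails. Thus xy^2z ∉ L.
This is a contradiction; hence L is not regular.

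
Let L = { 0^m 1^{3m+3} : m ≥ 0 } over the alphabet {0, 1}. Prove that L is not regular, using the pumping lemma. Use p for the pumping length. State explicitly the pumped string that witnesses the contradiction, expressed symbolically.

Assume L is regular; let p be its pumping constant.
Take w = 0^p 1^{3p+3}. Then w ∈ L and |w| = 4p+3 ≥ p.
By the pumping lemma, w = xyz with |xy| ≤ p and |y| ≥ 1.
Since the first p symbols of w are all 0's and |xy| ≤ p, y lies entirely in the leading 0-block: y = 0^k for some k with 1 ≤ k ≤ p.
Pump with i = 2: xy^2z = 0^{p+k} 1^{3p+3}. For this to lie in L we would need 3p+3 = 3(p+k)+3, which forces k = 0. But k ≥ 1, so xy^2z ∉ L.
This contradicts the pumping lemma, so L is not regular.

0^{p+k} 1^{3p+3}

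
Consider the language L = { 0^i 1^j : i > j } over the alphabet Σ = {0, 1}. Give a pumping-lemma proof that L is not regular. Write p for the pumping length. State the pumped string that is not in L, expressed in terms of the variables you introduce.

0^{p+1-k} 1^p

Assume L is regular; let p be its pumping constant.
Choose w = 0^{p+1} 1^p ∈ L, with |w| = 2p+1 ≥ p.
By the pumping lemma, w = xyz with |xy| ≤ p and |y| > 0.
Since the first p symbols of w are all 0's and |xy| ≤ p, y lies entirely in the leading 0-block: y = 0^k for some k with 1 ≤ k ≤ p.
Consider xy^0z = xz = 0^{p+1-k} 1^p. Since k ≥ 1, the 0-count p+1-k is at most p, so i > j fails; thus xz ∉ L.
Contradiction. Therefore L is not regular.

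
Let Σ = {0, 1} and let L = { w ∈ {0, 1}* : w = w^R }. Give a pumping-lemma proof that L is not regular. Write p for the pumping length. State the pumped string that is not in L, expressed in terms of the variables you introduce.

0^{p+k} 1 0^p

Assume L is regular; let p be its pumping constant.
Take w = 0^p 1 0^p, a palindrome of length 2p+1 ≥ p.
By the pumping lemma, w = xyz with |xy| ≤ p and |y| > 0.
The first p characters of w are 0's, so xy (and hence y) consists only of 0's. Write y = 0^k, 1 ≤ k ≤ p.
Pump with i = 2: xy^2z = 0^{p+k} 1 0^p. Its reverse is 0^p 1 0^{p+k}, which differs from xy^2z since k ≥ 1. So xy^2z is not a palindrome and xy^2z ∉ L.
Contradiction. Therefore L is not regular.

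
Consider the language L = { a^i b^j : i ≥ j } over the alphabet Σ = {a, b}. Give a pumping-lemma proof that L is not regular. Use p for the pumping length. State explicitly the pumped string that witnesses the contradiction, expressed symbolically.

a^{p-k} b^p

Assume L is regular; let p be its pumping constant.
Choose w = a^p b^p ∈ L, with |w| = 2p ≥ p.
Write w = xyz as guaranteed by the lemma, with |xy| ≤ p and |y| ≥ 1.
The first p characters of w are a's, so xy (and hence y) consists only of a's. Write y = a^k, 1 ≤ k ≤ p.
Consider xy^0z = xz = a^{p-k} b^p. Since k ≥ 1, the a-count p-k is less than p, so i ≥ j fails; thus xz ∉ L.
Contradiction. Therefore L is not regular.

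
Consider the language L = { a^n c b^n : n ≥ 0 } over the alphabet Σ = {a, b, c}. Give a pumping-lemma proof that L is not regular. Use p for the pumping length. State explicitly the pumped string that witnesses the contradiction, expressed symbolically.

Assume L is regular. Let p be the pumping length given by the pumping lemma.
Take w = a^p c b^p ∈ L with |w| = 2p+1 ≥ p.
The pumping lemma gives a decomposition w = xyz where |xy| ≤ p and |y| ≥ 1.
Since the first p symbols of w are all a's and |xy| ≤ p, y lies entirely in the leading a-block: y = a^k for some k with 1 ≤ k ≤ p.
Pump with i = 2: xy^2z = a^{p+k} c b^p, which would require p+k = p. But k ≥ 1, so xy^2z ∉ L.
This is a contradiction; hence L is not regular.

a^{p+k} c b^p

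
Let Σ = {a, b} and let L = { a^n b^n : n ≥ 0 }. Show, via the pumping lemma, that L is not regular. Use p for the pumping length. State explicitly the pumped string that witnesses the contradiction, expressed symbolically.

a^{p+k} b^p

Suppose for contradiction that L is regular, and let p be the pumping length.
Take w = a^p b^p. Then w ∈ L and |w| = 2p ≥ p.
By the pumping lemma, w = xyz with |xy| ≤ p and y is nonempty.
Since the first p symbols of w are all a's and |xy| ≤ p, y lies entirely in the leading a-block: y = a^k for some k with 1 ≤ k ≤ p.
Pump with i = 2: xy^2z = a^{p+k} b^p. For this to lie in L we would need p = p+k, which forces k = 0. But k ≥ 1, so xy^2z ∉ L.
This is a contradiction; hence L is not regular.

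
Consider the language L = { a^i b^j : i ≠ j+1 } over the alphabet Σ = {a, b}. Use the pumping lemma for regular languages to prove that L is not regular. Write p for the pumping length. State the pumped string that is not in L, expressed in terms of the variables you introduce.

Toward a contradiction, assume L is regular with pumping length p.
Choose w = a^p b^{p+p!-1}. Since p ≠ (p+p!-1)+1 = p+p!, w ∈ L; and |w| ≥ p.
The pumping lemma gives a decomposition w = xyz where |xy| ≤ p and y is nonempty.
Since the first p symbols of w are all a's and |xy| ≤ p, y lies entirely in the leading a-block: y = a^k for some k with 1 ≤ k ≤ p.
Since 1 ≤ k ≤ p, k divides p!; set t = 1 + p!/k. Then xy^t z has p + (p!/k)·k = p + p! copies of a. Now the a-count is p+p! and (b-count)+1 = (p+p!-1)+1 = p+p!, so i ≠ j+1 fails. So xy^t z = a^{p+p!} b^{p+p!-1} ∉ L.
This is a contradiction; hence L is not regular.

a^{p+p!} b^{p+p!-1}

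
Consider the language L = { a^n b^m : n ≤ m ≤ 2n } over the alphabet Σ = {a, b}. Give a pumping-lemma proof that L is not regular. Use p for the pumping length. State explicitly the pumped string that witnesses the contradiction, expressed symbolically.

a^{p+k} b^p

Assume L is regular; let p be its pumping constant.
Take w = a^p b^p ∈ L (since p ≤ p ≤ 2p), with |w| = 2p ≥ p.
Write w = xyz as guaranteed by the lemma, with |xy| ≤ p and |y| ≥ 1.
Because |xy| ≤ p and w begins with p copies of a, we have y = a^k with 1 ≤ k ≤ p.
Pump with i = 2: xy^2z = a^{p+k} b^p. Now n = p+k > p = m, so the condition n ≤ m fails. Thus xy^2z ∉ L.
Contradiction. Therefore L is not regular.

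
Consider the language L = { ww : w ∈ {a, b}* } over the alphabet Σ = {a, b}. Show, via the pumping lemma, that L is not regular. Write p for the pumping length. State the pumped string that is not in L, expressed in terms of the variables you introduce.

a^{p+k} b^p a^p b^p

Assume L is regular. Let p be the pumping length given by the pumping lemma.
Take w = a^p b^p a^p b^p = uu where u = a^pb^p; then w ∈ L and |w| = 4p ≥ p.
By the pumping lemma, w = xyz with |xy| ≤ p and y is nonempty.
Since the first p symbols of w are all a's and |xy| ≤ p, y lies entirely in the leading a-block: y = a^k for some k with 1 ≤ k ≤ p.
Pump with i = 2: xy^2z = a^{p+k} b^p a^p b^p, of length 4p+k. Suppose this equals vv. The string starts with a and ends with b, so v does too; thus the boundary between the two copies of v is a b→a transition. There is exactly one such transition, at position 2p+k, so |v| = 2p+k and |vv| = 4p+2k ≠ 4p+k since k ≥ 1. So xy^2z ∉ L.
This contradicts the pumping lemma, so L is not regular.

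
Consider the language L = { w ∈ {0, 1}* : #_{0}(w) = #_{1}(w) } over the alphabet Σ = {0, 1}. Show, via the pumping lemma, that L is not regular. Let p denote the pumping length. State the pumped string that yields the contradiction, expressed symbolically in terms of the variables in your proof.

0^{p+k} 1^p

Suppose for contradiction that L is regular, and let p be the pumping length.
Choose w = 0^p 1^p ∈ L with |w| = 2p ≥ p.
Write w = xyz as guaranteed by the lemma, with |xy| ≤ p and y is nonempty.
Since the first p symbols of w are all 0's and |xy| ≤ p, y lies entirely in the leading 0-block: y = 0^k for some k with 1 ≤ k ≤ p.
Pump with i = 2: xy^2z = 0^{p+k} 1^p has p+k occurrences of 0 but only p of 1. Since k ≥ 1 the counts differ, so xy^2z ∉ L.
This is a contradiction; hence L is not regular.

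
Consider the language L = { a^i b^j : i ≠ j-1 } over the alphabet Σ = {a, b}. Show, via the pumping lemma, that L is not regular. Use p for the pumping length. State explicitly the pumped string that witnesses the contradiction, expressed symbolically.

a^{p+p!} b^{p+p!+1}

Suppose for contradiction that L is regular, and let p be the pumping length.
Choose w = a^p b^{p+p!+1}. Since p ≠ (p+p!+1)-1 = p+p!, w ∈ L; and |w| ≥ p.
Write w = xyz as guaranteed by the lemma, with |xy| ≤ p and |y| ≥ 1.
Because |xy| ≤ p and w begins with p copies of a, we have y = a^k with 1 ≤ k ≤ p.
Since 1 ≤ k ≤ p, k divides p!; set t = 1 + p!/k. Then xy^t z has p + (p!/k)·k = p + p! copies of a. Now the a-count is p+p! and (b-count)-1 = (p+p!+1)-1 = p+p!, so i ≠ j-1 fails. So xy^t z = a^{p+p!} b^{p+p!+1} ∉ L.
This is a contradiction; hence L is not regular.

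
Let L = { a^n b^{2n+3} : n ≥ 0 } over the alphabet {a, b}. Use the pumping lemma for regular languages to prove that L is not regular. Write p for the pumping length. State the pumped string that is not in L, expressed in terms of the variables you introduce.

a^{p+k} b^{2p+3}

Assume L is regular; let p be its pumping constant.
Let w = a^p b^{2p+3} ∈ L; note |w| = 3p+3 ≥ p.
Write w = xyz as guaranteed by the lemma, with |xy| ≤ p and y is nonempty.
The first p characters of w are a's, so xy (and hence y) consists only of a's. Write y = a^k, 1 ≤ k ≤ p.
Pump with i = 2: xy^2z = a^{p+k} b^{2p+3}. For this to lie in L we would need 2p+3 = 2(p+k)+3, which forces k = 0. But k ≥ 1, so xy^2z ∉ L.
This is a contradiction; hence L is not regular.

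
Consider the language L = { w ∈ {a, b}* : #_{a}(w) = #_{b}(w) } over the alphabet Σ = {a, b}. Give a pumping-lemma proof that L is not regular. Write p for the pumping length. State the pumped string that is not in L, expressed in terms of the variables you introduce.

a^{p+k} b^p

Assume L is regular. Let p be the pumping length given by the pumping lemma.
Choose w = a^p b^p ∈ L with |w| = 2p ≥ p.
Write w = xyz as guaranteed by the lemma, with |xy| ≤ p and y is nonempty.
Since the first p symbols of w are all a's and |xy| ≤ p, y lies entirely in the leading a-block: y = a^k for some k with 1 ≤ k ≤ p.
Pump with i = 2: xy^2z = a^{p+k} b^p has p+k occurrences of a but only p of b. Since k ≥ 1 the counts differ, so xy^2z ∉ L.
This contradicts the pumping lemma, so L is not regular.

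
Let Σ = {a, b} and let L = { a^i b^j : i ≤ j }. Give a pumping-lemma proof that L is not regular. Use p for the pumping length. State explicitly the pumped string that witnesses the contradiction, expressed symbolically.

Toward a contradiction, assume L is regular with pumping length p.
Choose w = a^p b^p ∈ L, with |w| = 2p ≥ p.
The pumping lemma gives a decomposition w = xyz where |xy| ≤ p and |y| > 0.
The first p characters of w are a's, so xy (and hence y) consists only of a's. Write y = a^k, 1 ≤ k ≤ p.
Consider xy^2z = a^{p+k} b^p. Since k ≥ 1, the a-count p+k exceeds the b-count p, so i ≤ j fails; thus xy^2z ∉ L.
Contradiction. Therefore L is not regular.

a^{p+k} b^p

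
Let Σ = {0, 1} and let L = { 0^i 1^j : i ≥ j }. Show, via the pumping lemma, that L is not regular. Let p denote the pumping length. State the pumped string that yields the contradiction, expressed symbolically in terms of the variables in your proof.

Assume L is regular; let p be its pumping constant.
Choose w = 0^p 1^p ∈ L, with |w| = 2p ≥ p.
Write w = xyz as guaranteed by the lemma, with |xy| ≤ p and y is nonempty.
Since the first p symbols of w are all 0's and |xy| ≤ p, y lies entirely in the leading 0-block: y = 0^k for some k with 1 ≤ k ≤ p.
Consider xy^0z = xz = 0^{p-k} 1^p. Since k ≥ 1, the 0-count p-k is less than p, so i ≥ j fails; thus xz ∉ L.
Contradiction. Therefore L is not regular.

0^{p-k} 1^p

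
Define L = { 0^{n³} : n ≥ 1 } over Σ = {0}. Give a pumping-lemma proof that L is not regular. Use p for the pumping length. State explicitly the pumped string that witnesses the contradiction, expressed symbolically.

0^{p³+k}

Assume L is regular; let p be its pumping constant.
Take w = 0^{p³} ∈ L with |w| = p³ ≥ p.
Write w = xyz as guaranteed by the lemma, with |xy| ≤ p and y is nonempty.
Then y = 0^k for some k with 1 ≤ k ≤ p.
Pump with i = 2: xy^2z = 0^{p³+k}. Since 1 ≤ k ≤ p, p³ < p³+k ≤ p³+p < p³+3p²+3p+1 = (p+1)³, so p³+k is not a perfect cube. So xy^2z ∉ L.
This contradicts the pumping lemma, so L is not regular.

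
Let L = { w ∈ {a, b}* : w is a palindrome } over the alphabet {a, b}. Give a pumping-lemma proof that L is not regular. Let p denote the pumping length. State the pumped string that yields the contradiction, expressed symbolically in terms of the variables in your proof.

Toward a contradiction, assume L is regular with pumping length p.
Take w = a^p b a^p, a palindrome of length 2p+1 ≥ p.
Write w = xyz as guaranteed by the lemma, with |xy| ≤ p and |y| ≥ 1.
The first p characters of w are a's, so xy (and hence y) consists only of a's. Write y = a^k, 1 ≤ k ≤ p.
Pump with i = 2: xy^2z = a^{p+k} b a^p. Its reverse is a^p b a^{p+k}, which differs from xy^2z since k ≥ 1. So xy^2z is not a palindrome and xy^2z ∉ L.
Contradiction. Therefore L is not regular.

a^{p+k} b a^p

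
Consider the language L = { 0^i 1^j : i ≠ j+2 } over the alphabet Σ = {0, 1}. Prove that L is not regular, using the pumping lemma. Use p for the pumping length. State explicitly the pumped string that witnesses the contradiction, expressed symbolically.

Assume L is regular. Let p be the pumping length given by the pumping lemma.
Choose w = 0^p 1^{p+p!-2}. Since p ≠ (p+p!-2)+2 = p+p!, w ∈ L; and |w| ≥ p.
Write w = xyz as guaranteed by the lemma, with |xy| ≤ p and y is nonempty.
Because |xy| ≤ p and w begins with p copies of 0, we have y = 0^k with 1 ≤ k ≤ p.
Since 1 ≤ k ≤ p, k divides p!; set t = 1 + p!/k. Then xy^t z has p + (p!/k)·k = p + p! copies of 0. Now the 0-count is p+p! and (1-count)+2 = (p+p!-2)+2 = p+p!, so i ≠ j+2 fails. So xy^t z = 0^{p+p!} 1^{p+p!-2} ∉ L.
Contradiction. Therefore L is not regular.

0^{p+p!} 1^{p+p!-2}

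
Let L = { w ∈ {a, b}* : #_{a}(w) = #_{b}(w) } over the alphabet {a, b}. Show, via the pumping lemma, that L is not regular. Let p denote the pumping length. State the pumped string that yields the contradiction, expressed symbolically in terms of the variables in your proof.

Suppose for contradiction that L is regular, and let p be the pumping length.
Choose w = a^p b^p ∈ L with |w| = 2p ≥ p.
Write w = xyz as guaranteed by the lemma, with |xy| ≤ p and |y| > 0.
Because |xy| ≤ p and w begins with p copies of a, we have y = a^k with 1 ≤ k ≤ p.
Pump with i = 2: xy^2z = a^{p+k} b^p has p+k occurrences of a but only p of b. Since k ≥ 1 the counts differ, so xy^2z ∉ L.
Contradiction. Therefore L is not regular.

a^{p+k} b^p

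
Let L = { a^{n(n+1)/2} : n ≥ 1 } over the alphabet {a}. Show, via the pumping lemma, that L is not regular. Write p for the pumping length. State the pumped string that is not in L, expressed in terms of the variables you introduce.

Assume L is regular; let p be its pumping constant.
Take w = a^{p(p+1)/2} ∈ L with |w| = p(p+1)/2 ≥ p.
The pumping lemma gives a decomposition w = xyz where |xy| ≤ p and |y| ≥ 1.
Then y = a^k for some k with 1 ≤ k ≤ p.
Pump with i = 2: xy^2z = a^{p(p+1)/2+k}. Since 1 ≤ k ≤ p, p(p+1)/2 < p(p+1)/2+k ≤ p(p+1)/2+p < (p+1)(p+2)/2, so p(p+1)/2+k is strictly between consecutive triangular numbers. So xy^2z ∉ L.
This is a contradiction; hence L is not regular.

a^{p(p+1)/2+k}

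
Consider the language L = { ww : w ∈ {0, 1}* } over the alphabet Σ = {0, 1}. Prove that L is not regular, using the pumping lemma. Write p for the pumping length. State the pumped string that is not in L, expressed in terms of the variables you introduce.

Assume L is regular; let p be its pumping constant.
Take w = 0^p 1^p 0^p 1^p = uu where u = 0^p1^p; then w ∈ L and |w| = 4p ≥ p.
By the pumping lemma, w = xyz with |xy| ≤ p and y is nonempty.
Since the first p symbols of w are all 0's and |xy| ≤ p, y lies entirely in the leading 0-block: y = 0^k for some k with 1 ≤ k ≤ p.
Pump with i = 2: xy^2z = 0^{p+k} 1^p 0^p 1^p, of length 4p+k. Suppose this equals vv. The string starts with 0 and ends with 1, so v does too; thus the boundary between the two copies of v is a 1→0 transition. There is exactly one such transition, at position 2p+k, so |v| = 2p+k and |vv| = 4p+2k ≠ 4p+k since k ≥ 1. So xy^2z ∉ L.
This contradicts the pumping lemma, so L is not regular.

0^{p+k} 1^p 0^p 1^p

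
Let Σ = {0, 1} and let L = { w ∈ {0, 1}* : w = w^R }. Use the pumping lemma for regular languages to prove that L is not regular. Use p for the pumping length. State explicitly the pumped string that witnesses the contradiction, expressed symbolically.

0^{p+k} 1 0^p

Assume L is regular; let p be its pumping constant.
Take w = 0^p 1 0^p, a palindrome of length 2p+1 ≥ p.
The pumping lemma gives a decomposition w = xyz where |xy| ≤ p and |y| ≥ 1.
Since the first p symbols of w are all 0's and |xy| ≤ p, y lies entirely in the leading 0-block: y = 0^k for some k with 1 ≤ k ≤ p.
Pump with i = 2: xy^2z = 0^{p+k} 1 0^p. Its reverse is 0^p 1 0^{p+k}, which differs from xy^2z since k ≥ 1. So xy^2z is not a palindrome and xy^2z ∉ L.
Contradiction. Therefore L is not regular.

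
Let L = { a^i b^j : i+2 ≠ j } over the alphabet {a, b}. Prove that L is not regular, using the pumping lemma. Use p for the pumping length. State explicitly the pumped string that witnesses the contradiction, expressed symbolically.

Assume L is regular. Let p be the pumping length given by the pumping lemma.
Choose w = a^p b^{p+p!+2}. Since p ≠ (p+p!+2)-2 = p+p!, w ∈ L; and |w| ≥ p.
Write w = xyz as guaranteed by the lemma, with |xy| ≤ p and y is nonempty.
Since the first p symbols of w are all a's and |xy| ≤ p, y lies entirely in the leading a-block: y = a^k for some k with 1 ≤ k ≤ p.
Since 1 ≤ k ≤ p, k divides p!; set t = 1 + p!/k. Then xy^t z has p + (p!/k)·k = p + p! copies of a. Now the a-count is p+p! and (b-count)-2 = (p+p!+2)-2 = p+p!, so i+2 ≠ j fails. So xy^t z = a^{p+p!} b^{p+p!+2} ∉ L.
This contradicts the pumping lemma, so L is not regular.

a^{p+p!} b^{p+p!+2}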